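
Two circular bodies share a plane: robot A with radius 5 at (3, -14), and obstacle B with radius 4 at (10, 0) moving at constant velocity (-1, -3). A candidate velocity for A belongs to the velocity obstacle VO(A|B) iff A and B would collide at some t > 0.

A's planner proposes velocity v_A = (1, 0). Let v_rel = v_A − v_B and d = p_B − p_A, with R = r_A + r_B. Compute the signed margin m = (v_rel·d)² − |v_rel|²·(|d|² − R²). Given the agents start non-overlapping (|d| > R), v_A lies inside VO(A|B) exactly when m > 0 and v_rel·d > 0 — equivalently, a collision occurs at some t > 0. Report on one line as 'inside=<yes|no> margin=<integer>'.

d = (7, 14),  |d|² = 245;  R = 5+4 = 9,  c = 245−9² = 164
v_rel = (2, 3),  |v_rel|² = 13;  v_rel·d = (2)·(7) + (3)·(14) = 56
13·t² − 112·t + 164 = 0  ⇒  m = 56² − 13·164 = 1004
m = 1004 > 0,  v_rel·d = 56 > 0  ⇒  inside

inside=yes margin=1004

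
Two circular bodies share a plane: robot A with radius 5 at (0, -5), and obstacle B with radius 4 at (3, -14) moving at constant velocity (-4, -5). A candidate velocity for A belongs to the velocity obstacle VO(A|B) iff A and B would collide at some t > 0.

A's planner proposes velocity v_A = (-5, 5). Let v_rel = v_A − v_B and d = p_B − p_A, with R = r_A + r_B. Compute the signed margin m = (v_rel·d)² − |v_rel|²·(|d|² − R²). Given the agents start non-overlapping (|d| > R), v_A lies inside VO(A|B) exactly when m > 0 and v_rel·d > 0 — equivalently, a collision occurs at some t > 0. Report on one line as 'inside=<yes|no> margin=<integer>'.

d = (3, -9),  |d|² = 90;  R = 5+4 = 9,  c = 90−9² = 9
v_rel = (-1, 10),  |v_rel|² = 101;  v_rel·d = (-1)·(3) + (10)·(-9) = -93
101·t² + 186·t + 9 = 0  ⇒  m = (-93)² − 101·9 = 7740
m = 7740 > 0,  v_rel·d = -93 < 0  ⇒  outside

inside=no margin=7740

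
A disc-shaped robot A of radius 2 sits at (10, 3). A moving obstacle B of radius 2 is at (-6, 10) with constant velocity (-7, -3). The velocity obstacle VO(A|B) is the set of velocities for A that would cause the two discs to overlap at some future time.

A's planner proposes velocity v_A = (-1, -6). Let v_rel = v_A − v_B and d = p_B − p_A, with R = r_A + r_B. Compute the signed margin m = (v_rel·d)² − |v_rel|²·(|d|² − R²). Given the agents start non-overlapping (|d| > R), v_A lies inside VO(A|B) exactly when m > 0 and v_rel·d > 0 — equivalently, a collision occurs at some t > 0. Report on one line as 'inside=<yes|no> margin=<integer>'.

d = (-16, 7),  |d|² = 305;  R = 2+2 = 4,  c = 305−4² = 289
v_rel = (6, -3),  |v_rel|² = 45;  v_rel·d = (6)·(-16) + (-3)·(7) = -117
45·t² + 234·t + 289 = 0  ⇒  m = (-117)² − 45·289 = 684
m = 684 > 0,  v_rel·d = -117 < 0  ⇒  outside

inside=no margin=684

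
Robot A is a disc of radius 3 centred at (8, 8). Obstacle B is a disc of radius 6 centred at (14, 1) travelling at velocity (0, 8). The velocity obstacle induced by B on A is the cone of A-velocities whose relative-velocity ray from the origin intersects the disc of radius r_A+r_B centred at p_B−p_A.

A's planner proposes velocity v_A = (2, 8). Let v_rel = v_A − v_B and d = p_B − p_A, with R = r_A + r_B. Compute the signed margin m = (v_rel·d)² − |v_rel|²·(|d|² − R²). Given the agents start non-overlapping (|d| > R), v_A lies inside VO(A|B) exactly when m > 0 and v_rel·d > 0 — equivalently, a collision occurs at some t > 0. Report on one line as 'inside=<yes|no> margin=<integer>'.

d = (6, -7),  |d|² = 85;  R = 3+6 = 9,  c = 85−9² = 4
v_rel = (2, 0),  |v_rel|² = 4;  v_rel·d = (2)·(6) + (0)·(-7) = 12
4·t² − 24·t + 4 = 0  ⇒  m = 12² − 4·4 = 128
m = 128 > 0,  v_rel·d = 12 > 0  ⇒  inside

inside=yes margin=128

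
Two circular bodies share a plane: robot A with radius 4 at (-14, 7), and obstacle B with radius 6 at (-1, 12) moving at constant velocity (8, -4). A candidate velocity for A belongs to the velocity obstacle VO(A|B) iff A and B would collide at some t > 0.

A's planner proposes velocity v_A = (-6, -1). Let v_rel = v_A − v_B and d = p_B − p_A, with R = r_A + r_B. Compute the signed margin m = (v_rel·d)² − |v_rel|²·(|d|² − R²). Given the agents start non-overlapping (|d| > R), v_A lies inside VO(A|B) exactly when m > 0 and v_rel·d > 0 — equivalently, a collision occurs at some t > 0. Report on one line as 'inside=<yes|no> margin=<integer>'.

d = (13, 5),  |d|² = 194;  R = 4+6 = 10,  c = 194−10² = 94
v_rel = (-14, 3),  |v_rel|² = 205;  v_rel·d = (-14)·(13) + (3)·(5) = -167
205·t² + 334·t + 94 = 0  ⇒  m = (-167)² − 205·94 = 8619
m = 8619 > 0,  v_rel·d = -167 < 0  ⇒  outside

inside=no margin=8619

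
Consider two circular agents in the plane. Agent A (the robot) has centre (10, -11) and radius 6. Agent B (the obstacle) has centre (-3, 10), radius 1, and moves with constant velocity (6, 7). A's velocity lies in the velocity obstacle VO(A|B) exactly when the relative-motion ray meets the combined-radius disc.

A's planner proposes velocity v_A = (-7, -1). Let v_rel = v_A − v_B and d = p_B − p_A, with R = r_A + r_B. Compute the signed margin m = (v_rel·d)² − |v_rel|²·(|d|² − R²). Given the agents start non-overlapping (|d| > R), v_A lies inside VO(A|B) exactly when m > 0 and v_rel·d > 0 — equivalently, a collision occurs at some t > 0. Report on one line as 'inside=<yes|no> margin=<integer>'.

d = (-13, 21),  |d|² = 610;  R = 6+1 = 7,  c = 610−7² = 561
v_rel = (-13, -8),  |v_rel|² = 233;  v_rel·d = (-13)·(-13) + (-8)·(21) = 1
233·t² − 2·t + 561 = 0  ⇒  m = 1² − 233·561 = -130712
m = -130712 < 0,  v_rel·d = 1 > 0  ⇒  outside

inside=no margin=-130712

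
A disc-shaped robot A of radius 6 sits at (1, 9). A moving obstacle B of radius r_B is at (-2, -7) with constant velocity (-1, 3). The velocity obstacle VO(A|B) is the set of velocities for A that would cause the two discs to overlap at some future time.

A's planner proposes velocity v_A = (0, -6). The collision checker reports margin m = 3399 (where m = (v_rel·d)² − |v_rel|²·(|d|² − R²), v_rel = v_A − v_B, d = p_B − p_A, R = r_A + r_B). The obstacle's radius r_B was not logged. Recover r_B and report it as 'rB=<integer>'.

m = 3399
d = (-3, -16);  v_rel = (1, -9),  |v_rel|² = 82
v_rel×d = (1)·(-16) − (-9)·(-3) = -43
since m = R²·82 − (-43)²:  R² = (1849 + 3399) / 82 = 64
R = √64 = 8  ⇒  r_B = 8 − 6 = 2

rB=2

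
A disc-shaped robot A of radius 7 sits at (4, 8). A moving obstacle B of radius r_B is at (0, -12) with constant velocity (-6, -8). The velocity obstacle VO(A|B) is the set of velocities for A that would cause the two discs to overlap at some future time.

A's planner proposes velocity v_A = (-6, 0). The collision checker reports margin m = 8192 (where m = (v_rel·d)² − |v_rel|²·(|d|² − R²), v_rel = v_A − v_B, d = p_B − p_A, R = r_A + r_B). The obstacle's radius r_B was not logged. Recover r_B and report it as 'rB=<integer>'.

m = 8192
d = (-4, -20);  v_rel = (0, 8),  |v_rel|² = 64
v_rel×d = (0)·(-20) − (8)·(-4) = 32
since m = R²·64 − 32²:  R² = (1024 + 8192) / 64 = 144
R = √144 = 12  ⇒  r_B = 12 − 7 = 5

rB=5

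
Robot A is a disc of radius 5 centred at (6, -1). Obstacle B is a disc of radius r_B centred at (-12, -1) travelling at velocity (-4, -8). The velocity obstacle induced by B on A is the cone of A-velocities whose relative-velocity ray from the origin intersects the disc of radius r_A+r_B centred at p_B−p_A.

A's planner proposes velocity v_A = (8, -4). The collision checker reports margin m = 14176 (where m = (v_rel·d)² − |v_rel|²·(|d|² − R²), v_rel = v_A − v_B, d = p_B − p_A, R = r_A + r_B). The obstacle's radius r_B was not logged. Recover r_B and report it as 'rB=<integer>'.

m = 14176
d = (-18, 0);  v_rel = (12, 4),  |v_rel|² = 160
v_rel×d = (12)·(0) − (4)·(-18) = 72
since m = R²·160 − 72²:  R² = (5184 + 14176) / 160 = 121
R = √121 = 11  ⇒  r_B = 11 − 5 = 6

rB=6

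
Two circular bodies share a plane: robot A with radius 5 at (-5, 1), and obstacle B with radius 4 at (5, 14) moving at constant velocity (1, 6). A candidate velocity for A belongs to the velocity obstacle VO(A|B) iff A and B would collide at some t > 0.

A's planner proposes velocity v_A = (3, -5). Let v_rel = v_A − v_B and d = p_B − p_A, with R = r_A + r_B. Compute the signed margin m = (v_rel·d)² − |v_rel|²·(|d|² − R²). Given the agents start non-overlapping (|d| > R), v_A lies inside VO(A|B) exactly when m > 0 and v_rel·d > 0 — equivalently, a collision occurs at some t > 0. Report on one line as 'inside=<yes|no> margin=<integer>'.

d = (10, 13),  |d|² = 269;  R = 5+4 = 9,  c = 269−9² = 188
v_rel = (2, -11),  |v_rel|² = 125;  v_rel·d = (2)·(10) + (-11)·(13) = -123
125·t² + 246·t + 188 = 0  ⇒  m = (-123)² − 125·188 = -8371
m = -8371 < 0,  v_rel·d = -123 < 0  ⇒  outside

inside=no margin=-8371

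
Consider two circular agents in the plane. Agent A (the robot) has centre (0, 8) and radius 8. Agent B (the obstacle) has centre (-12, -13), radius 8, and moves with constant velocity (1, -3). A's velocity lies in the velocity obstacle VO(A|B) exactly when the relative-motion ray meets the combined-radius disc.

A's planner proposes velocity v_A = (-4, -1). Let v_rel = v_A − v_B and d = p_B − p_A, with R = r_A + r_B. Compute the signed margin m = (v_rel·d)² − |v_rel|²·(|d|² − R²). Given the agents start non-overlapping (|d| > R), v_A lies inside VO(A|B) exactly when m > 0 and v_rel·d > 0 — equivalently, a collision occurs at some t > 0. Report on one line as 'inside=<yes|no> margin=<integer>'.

d = (-12, -21),  |d|² = 585;  R = 8+8 = 16,  c = 585−16² = 329
v_rel = (-5, 2),  |v_rel|² = 29;  v_rel·d = (-5)·(-12) + (2)·(-21) = 18
29·t² − 36·t + 329 = 0  ⇒  m = 18² − 29·329 = -9217
m = -9217 < 0,  v_rel·d = 18 > 0  ⇒  outside

inside=no margin=-9217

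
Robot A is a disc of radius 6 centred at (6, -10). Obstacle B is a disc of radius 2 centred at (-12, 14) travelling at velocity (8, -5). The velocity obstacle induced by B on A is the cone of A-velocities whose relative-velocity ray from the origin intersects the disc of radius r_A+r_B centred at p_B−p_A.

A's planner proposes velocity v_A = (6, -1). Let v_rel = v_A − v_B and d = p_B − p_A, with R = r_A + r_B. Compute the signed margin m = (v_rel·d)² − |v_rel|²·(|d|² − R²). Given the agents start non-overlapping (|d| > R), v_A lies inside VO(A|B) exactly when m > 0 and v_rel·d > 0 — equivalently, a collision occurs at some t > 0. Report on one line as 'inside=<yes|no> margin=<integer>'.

d = (-18, 24),  |d|² = 900;  R = 6+2 = 8,  c = 900−8² = 836
v_rel = (-2, 4),  |v_rel|² = 20;  v_rel·d = (-2)·(-18) + (4)·(24) = 132
20·t² − 264·t + 836 = 0  ⇒  m = 132² − 20·836 = 704
m = 704 > 0,  v_rel·d = 132 > 0  ⇒  inside

inside=yes margin=704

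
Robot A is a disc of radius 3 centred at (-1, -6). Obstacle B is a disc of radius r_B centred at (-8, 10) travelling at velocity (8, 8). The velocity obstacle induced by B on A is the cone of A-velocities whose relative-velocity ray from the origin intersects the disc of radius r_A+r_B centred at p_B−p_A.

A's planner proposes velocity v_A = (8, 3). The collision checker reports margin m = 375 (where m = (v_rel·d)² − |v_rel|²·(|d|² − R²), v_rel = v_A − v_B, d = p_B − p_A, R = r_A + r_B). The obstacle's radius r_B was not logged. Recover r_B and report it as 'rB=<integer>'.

m = 375
d = (-7, 16);  v_rel = (0, -5),  |v_rel|² = 25
v_rel×d = (0)·(16) − (-5)·(-7) = -35
since m = R²·25 − (-35)²:  R² = (1225 + 375) / 25 = 64
R = √64 = 8  ⇒  r_B = 8 − 3 = 5

rB=5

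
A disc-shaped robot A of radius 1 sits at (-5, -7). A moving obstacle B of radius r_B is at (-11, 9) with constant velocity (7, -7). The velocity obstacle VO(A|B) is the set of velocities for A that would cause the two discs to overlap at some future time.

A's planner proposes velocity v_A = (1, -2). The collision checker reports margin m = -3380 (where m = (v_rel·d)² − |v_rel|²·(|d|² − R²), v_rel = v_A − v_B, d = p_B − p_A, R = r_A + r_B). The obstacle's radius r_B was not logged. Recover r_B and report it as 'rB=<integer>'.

m = -3380
d = (-6, 16);  v_rel = (-6, 5),  |v_rel|² = 61
v_rel×d = (-6)·(16) − (5)·(-6) = -66
since m = R²·61 − (-66)²:  R² = (4356 + -3380) / 61 = 16
R = √16 = 4  ⇒  r_B = 4 − 1 = 3

rB=3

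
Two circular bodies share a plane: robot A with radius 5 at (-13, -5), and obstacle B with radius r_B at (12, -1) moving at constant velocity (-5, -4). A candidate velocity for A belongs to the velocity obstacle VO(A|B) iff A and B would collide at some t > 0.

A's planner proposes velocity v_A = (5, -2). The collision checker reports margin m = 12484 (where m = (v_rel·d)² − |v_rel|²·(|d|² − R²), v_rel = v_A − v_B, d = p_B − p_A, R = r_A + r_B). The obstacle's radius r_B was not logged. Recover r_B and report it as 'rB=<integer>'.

m = 12484
d = (25, 4);  v_rel = (10, 2),  |v_rel|² = 104
v_rel×d = (10)·(4) − (2)·(25) = -10
since m = R²·104 − (-10)²:  R² = (100 + 12484) / 104 = 121
R = √121 = 11  ⇒  r_B = 11 − 5 = 6

rB=6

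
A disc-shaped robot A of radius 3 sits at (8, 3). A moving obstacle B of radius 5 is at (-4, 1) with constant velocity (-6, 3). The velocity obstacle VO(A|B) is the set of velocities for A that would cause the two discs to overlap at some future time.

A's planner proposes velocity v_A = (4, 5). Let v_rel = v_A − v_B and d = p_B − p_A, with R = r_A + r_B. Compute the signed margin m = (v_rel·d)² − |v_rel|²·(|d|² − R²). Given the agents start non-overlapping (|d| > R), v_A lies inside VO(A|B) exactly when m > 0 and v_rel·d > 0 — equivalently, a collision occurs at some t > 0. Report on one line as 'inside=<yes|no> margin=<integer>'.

d = (-12, -2),  |d|² = 148;  R = 3+5 = 8,  c = 148−8² = 84
v_rel = (10, 2),  |v_rel|² = 104;  v_rel·d = (10)·(-12) + (2)·(-2) = -124
104·t² + 248·t + 84 = 0  ⇒  m = (-124)² − 104·84 = 6640
m = 6640 > 0,  v_rel·d = -124 < 0  ⇒  outside

inside=no margin=6640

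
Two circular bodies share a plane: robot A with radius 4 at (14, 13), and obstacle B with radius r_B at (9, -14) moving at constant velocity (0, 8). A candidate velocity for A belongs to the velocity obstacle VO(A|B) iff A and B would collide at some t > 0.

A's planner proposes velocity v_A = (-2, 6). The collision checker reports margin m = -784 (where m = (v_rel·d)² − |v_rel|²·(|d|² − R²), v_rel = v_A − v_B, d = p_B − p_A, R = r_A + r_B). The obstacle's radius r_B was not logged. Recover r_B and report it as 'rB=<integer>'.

m = -784
d = (-5, -27);  v_rel = (-2, -2),  |v_rel|² = 8
v_rel×d = (-2)·(-27) − (-2)·(-5) = 44
since m = R²·8 − 44²:  R² = (1936 + -784) / 8 = 144
R = √144 = 12  ⇒  r_B = 12 − 4 = 8

rB=8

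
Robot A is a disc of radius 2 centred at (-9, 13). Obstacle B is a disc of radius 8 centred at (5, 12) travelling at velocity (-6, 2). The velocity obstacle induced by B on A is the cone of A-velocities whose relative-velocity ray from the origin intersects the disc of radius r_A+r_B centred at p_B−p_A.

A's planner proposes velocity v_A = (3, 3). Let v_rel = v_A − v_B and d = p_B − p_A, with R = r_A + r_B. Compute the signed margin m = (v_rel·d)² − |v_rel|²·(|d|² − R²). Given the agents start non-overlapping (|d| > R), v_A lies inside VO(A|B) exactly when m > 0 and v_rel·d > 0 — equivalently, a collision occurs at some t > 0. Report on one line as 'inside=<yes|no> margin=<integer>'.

d = (14, -1),  |d|² = 197;  R = 2+8 = 10,  c = 197−10² = 97
v_rel = (9, 1),  |v_rel|² = 82;  v_rel·d = (9)·(14) + (1)·(-1) = 125
82·t² − 250·t + 97 = 0  ⇒  m = 125² − 82·97 = 7671
m = 7671 > 0,  v_rel·d = 125 > 0  ⇒  inside

inside=yes margin=7671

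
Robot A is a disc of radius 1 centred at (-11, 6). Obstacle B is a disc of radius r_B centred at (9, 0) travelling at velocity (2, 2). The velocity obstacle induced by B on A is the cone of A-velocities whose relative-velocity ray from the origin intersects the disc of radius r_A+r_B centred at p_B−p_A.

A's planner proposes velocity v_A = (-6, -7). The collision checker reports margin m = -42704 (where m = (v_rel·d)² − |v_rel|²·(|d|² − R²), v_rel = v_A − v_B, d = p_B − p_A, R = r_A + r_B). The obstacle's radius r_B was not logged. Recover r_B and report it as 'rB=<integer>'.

m = -42704
d = (20, -6);  v_rel = (-8, -9),  |v_rel|² = 145
v_rel×d = (-8)·(-6) − (-9)·(20) = 228
since m = R²·145 − 228²:  R² = (51984 + -42704) / 145 = 64
R = √64 = 8  ⇒  r_B = 8 − 1 = 7

rB=7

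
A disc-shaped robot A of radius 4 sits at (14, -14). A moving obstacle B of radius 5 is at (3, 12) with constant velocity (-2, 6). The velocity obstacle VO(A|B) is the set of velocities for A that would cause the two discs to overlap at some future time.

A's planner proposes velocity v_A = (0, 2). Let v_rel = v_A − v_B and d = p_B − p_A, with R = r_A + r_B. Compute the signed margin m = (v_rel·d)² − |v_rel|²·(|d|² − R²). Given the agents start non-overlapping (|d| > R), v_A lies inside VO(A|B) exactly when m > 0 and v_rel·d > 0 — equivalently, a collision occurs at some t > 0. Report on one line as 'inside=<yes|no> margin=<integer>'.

d = (-11, 26),  |d|² = 797;  R = 4+5 = 9,  c = 797−9² = 716
v_rel = (2, -4),  |v_rel|² = 20;  v_rel·d = (2)·(-11) + (-4)·(26) = -126
20·t² + 252·t + 716 = 0  ⇒  m = (-126)² − 20·716 = 1556
m = 1556 > 0,  v_rel·d = -126 < 0  ⇒  outside

inside=no margin=1556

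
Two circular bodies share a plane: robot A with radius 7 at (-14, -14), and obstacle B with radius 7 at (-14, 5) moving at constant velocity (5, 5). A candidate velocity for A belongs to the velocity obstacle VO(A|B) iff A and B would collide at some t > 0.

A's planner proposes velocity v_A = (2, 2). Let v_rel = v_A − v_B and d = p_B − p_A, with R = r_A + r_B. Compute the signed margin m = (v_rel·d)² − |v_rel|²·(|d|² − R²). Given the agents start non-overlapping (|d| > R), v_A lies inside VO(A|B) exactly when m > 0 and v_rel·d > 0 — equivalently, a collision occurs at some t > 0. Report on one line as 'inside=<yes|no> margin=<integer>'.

d = (0, 19),  |d|² = 361;  R = 7+7 = 14,  c = 361−14² = 165
v_rel = (-3, -3),  |v_rel|² = 18;  v_rel·d = (-3)·(0) + (-3)·(19) = -57
18·t² + 114·t + 165 = 0  ⇒  m = (-57)² − 18·165 = 279
m = 279 > 0,  v_rel·d = -57 < 0  ⇒  outside

inside=no margin=279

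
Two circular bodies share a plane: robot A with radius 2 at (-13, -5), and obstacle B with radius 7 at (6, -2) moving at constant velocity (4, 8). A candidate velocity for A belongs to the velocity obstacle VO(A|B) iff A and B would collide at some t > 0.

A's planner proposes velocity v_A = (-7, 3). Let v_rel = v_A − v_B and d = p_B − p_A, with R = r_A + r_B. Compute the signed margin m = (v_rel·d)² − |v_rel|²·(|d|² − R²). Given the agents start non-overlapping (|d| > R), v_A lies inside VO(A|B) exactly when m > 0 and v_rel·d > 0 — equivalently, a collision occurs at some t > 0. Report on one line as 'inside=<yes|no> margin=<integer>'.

d = (19, 3),  |d|² = 370;  R = 2+7 = 9,  c = 370−9² = 289
v_rel = (-11, -5),  |v_rel|² = 146;  v_rel·d = (-11)·(19) + (-5)·(3) = -224
146·t² + 448·t + 289 = 0  ⇒  m = (-224)² − 146·289 = 7982
m = 7982 > 0,  v_rel·d = -224 < 0  ⇒  outside

inside=no margin=7982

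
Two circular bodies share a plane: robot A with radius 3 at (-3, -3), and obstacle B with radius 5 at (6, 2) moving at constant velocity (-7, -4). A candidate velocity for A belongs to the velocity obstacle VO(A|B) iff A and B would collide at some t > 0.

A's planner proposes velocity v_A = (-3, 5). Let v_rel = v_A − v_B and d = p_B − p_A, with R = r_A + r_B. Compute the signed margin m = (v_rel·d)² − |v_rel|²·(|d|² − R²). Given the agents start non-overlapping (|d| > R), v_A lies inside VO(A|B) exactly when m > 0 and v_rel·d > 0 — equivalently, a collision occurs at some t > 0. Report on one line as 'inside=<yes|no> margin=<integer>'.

d = (9, 5),  |d|² = 106;  R = 3+5 = 8,  c = 106−8² = 42
v_rel = (4, 9),  |v_rel|² = 97;  v_rel·d = (4)·(9) + (9)·(5) = 81
97·t² − 162·t + 42 = 0  ⇒  m = 81² − 97·42 = 2487
m = 2487 > 0,  v_rel·d = 81 > 0  ⇒  inside

inside=yes margin=2487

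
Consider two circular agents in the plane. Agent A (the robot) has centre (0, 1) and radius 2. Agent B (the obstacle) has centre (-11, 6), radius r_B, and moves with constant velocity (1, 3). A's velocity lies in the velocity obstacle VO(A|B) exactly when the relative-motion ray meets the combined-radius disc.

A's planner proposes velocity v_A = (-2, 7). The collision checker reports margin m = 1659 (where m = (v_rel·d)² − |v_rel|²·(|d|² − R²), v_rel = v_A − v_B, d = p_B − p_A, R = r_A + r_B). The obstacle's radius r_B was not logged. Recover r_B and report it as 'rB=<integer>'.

m = 1659
d = (-11, 5);  v_rel = (-3, 4),  |v_rel|² = 25
v_rel×d = (-3)·(5) − (4)·(-11) = 29
since m = R²·25 − 29²:  R² = (841 + 1659) / 25 = 100
R = √100 = 10  ⇒  r_B = 10 − 2 = 8

rB=8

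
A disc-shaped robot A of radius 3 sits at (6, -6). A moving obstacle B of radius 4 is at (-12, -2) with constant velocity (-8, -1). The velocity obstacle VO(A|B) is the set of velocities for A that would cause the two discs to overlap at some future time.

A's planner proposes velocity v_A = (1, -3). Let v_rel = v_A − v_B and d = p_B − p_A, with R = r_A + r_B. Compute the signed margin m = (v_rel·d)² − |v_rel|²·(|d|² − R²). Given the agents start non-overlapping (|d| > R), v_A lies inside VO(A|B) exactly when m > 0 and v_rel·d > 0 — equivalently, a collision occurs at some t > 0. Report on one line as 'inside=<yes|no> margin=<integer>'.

d = (-18, 4),  |d|² = 340;  R = 3+4 = 7,  c = 340−7² = 291
v_rel = (9, -2),  |v_rel|² = 85;  v_rel·d = (9)·(-18) + (-2)·(4) = -170
85·t² + 340·t + 291 = 0  ⇒  m = (-170)² − 85·291 = 4165
m = 4165 > 0,  v_rel·d = -170 < 0  ⇒  outside

inside=no margin=4165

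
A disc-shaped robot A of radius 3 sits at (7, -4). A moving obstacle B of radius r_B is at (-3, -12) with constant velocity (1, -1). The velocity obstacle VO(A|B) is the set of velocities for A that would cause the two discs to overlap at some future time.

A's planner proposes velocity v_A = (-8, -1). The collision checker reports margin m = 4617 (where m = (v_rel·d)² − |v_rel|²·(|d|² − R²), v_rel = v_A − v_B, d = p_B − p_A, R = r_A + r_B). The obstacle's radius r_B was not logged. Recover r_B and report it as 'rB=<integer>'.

m = 4617
d = (-10, -8);  v_rel = (-9, 0),  |v_rel|² = 81
v_rel×d = (-9)·(-8) − (0)·(-10) = 72
since m = R²·81 − 72²:  R² = (5184 + 4617) / 81 = 121
R = √121 = 11  ⇒  r_B = 11 − 3 = 8

rB=8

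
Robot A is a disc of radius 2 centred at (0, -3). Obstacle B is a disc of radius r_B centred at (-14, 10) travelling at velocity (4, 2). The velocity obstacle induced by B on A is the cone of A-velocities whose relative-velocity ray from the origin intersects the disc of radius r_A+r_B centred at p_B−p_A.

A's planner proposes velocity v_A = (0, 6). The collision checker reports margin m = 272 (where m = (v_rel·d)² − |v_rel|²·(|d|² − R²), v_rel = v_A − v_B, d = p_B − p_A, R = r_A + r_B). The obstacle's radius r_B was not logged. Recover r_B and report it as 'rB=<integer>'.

m = 272
d = (-14, 13);  v_rel = (-4, 4),  |v_rel|² = 32
v_rel×d = (-4)·(13) − (4)·(-14) = 4
since m = R²·32 − 4²:  R² = (16 + 272) / 32 = 9
R = √9 = 3  ⇒  r_B = 3 − 2 = 1

rB=1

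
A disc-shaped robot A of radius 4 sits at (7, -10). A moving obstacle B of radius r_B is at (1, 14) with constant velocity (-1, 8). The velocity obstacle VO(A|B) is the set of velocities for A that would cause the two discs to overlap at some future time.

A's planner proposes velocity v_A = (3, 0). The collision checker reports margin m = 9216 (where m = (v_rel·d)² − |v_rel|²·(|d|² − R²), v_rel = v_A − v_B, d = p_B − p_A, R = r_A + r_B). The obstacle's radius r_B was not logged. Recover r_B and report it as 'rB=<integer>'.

m = 9216
d = (-6, 24);  v_rel = (4, -8),  |v_rel|² = 80
v_rel×d = (4)·(24) − (-8)·(-6) = 48
since m = R²·80 − 48²:  R² = (2304 + 9216) / 80 = 144
R = √144 = 12  ⇒  r_B = 12 − 4 = 8

rB=8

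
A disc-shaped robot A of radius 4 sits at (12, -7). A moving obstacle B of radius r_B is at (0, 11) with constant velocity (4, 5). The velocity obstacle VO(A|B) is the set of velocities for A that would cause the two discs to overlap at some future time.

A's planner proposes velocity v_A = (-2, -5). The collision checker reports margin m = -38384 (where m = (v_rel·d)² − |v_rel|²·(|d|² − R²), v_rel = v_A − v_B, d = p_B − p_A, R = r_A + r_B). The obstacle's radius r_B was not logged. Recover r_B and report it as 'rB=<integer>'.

m = -38384
d = (-12, 18);  v_rel = (-6, -10),  |v_rel|² = 136
v_rel×d = (-6)·(18) − (-10)·(-12) = -228
since m = R²·136 − (-228)²:  R² = (51984 + -38384) / 136 = 100
R = √100 = 10  ⇒  r_B = 10 − 4 = 6

rB=6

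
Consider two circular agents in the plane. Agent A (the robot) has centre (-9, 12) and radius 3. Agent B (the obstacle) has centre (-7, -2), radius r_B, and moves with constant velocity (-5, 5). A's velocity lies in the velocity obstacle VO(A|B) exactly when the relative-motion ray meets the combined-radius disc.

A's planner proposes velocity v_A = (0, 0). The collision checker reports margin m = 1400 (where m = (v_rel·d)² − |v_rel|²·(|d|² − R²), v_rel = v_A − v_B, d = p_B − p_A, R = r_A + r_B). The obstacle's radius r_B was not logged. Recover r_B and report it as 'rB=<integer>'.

m = 1400
d = (2, -14);  v_rel = (5, -5),  |v_rel|² = 50
v_rel×d = (5)·(-14) − (-5)·(2) = -60
since m = R²·50 − (-60)²:  R² = (3600 + 1400) / 50 = 100
R = √100 = 10  ⇒  r_B = 10 − 3 = 7

rB=7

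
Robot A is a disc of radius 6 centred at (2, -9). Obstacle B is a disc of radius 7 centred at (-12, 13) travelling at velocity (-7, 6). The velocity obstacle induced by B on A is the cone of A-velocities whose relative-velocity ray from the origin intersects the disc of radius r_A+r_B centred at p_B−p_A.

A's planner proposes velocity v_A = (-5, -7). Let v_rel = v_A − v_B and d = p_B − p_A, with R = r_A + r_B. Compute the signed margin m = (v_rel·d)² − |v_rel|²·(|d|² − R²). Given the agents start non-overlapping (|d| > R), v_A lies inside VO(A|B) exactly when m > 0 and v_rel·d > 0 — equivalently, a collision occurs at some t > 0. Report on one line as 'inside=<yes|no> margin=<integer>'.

d = (-14, 22),  |d|² = 680;  R = 6+7 = 13,  c = 680−13² = 511
v_rel = (2, -13),  |v_rel|² = 173;  v_rel·d = (2)·(-14) + (-13)·(22) = -314
173·t² + 628·t + 511 = 0  ⇒  m = (-314)² − 173·511 = 10193
m = 10193 > 0,  v_rel·d = -314 < 0  ⇒  outside

inside=no margin=10193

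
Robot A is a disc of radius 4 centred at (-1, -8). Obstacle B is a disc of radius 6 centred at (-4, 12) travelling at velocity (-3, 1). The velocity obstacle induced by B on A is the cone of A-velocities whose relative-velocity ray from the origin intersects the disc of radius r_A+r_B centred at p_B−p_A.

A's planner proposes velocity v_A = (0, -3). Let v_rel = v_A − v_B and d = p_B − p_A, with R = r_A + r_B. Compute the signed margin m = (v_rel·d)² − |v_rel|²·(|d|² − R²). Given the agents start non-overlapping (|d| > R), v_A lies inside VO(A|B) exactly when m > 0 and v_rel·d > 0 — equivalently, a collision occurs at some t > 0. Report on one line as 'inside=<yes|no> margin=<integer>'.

d = (-3, 20),  |d|² = 409;  R = 4+6 = 10,  c = 409−10² = 309
v_rel = (3, -4),  |v_rel|² = 25;  v_rel·d = (3)·(-3) + (-4)·(20) = -89
25·t² + 178·t + 309 = 0  ⇒  m = (-89)² − 25·309 = 196
m = 196 > 0,  v_rel·d = -89 < 0  ⇒  outside

inside=no margin=196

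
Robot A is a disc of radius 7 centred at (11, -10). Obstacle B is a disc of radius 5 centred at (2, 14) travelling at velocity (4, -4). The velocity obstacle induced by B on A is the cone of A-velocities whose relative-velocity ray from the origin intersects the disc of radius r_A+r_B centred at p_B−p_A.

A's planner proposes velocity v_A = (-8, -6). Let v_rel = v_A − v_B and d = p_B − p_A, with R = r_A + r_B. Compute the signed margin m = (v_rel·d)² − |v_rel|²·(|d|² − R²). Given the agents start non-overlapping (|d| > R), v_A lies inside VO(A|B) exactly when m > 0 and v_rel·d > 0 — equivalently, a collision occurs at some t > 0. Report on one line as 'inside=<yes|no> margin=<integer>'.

d = (-9, 24),  |d|² = 657;  R = 7+5 = 12,  c = 657−12² = 513
v_rel = (-12, -2),  |v_rel|² = 148;  v_rel·d = (-12)·(-9) + (-2)·(24) = 60
148·t² − 120·t + 513 = 0  ⇒  m = 60² − 148·513 = -72324
m = -72324 < 0,  v_rel·d = 60 > 0  ⇒  outside

inside=no margin=-72324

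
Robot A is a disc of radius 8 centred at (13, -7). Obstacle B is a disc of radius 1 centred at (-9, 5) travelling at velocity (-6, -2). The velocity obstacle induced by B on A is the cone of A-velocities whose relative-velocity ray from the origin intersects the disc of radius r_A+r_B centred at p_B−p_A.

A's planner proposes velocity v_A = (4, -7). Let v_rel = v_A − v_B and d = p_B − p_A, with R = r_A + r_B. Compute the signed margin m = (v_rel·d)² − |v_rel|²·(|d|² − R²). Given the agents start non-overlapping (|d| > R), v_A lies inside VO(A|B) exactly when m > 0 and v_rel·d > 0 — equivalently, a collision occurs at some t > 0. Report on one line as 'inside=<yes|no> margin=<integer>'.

d = (-22, 12),  |d|² = 628;  R = 8+1 = 9,  c = 628−9² = 547
v_rel = (10, -5),  |v_rel|² = 125;  v_rel·d = (10)·(-22) + (-5)·(12) = -280
125·t² + 560·t + 547 = 0  ⇒  m = (-280)² − 125·547 = 10025
m = 10025 > 0,  v_rel·d = -280 < 0  ⇒  outside

inside=no margin=10025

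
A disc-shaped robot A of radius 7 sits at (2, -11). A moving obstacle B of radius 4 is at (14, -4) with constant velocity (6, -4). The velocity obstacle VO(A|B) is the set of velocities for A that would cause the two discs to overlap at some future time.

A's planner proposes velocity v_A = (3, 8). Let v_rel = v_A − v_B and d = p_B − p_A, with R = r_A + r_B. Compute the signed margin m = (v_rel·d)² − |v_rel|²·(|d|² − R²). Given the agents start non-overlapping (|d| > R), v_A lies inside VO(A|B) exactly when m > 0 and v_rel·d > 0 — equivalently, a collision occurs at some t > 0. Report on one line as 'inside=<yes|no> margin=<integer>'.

d = (12, 7),  |d|² = 193;  R = 7+4 = 11,  c = 193−11² = 72
v_rel = (-3, 12),  |v_rel|² = 153;  v_rel·d = (-3)·(12) + (12)·(7) = 48
153·t² − 96·t + 72 = 0  ⇒  m = 48² − 153·72 = -8712
m = -8712 < 0,  v_rel·d = 48 > 0  ⇒  outside

inside=no margin=-8712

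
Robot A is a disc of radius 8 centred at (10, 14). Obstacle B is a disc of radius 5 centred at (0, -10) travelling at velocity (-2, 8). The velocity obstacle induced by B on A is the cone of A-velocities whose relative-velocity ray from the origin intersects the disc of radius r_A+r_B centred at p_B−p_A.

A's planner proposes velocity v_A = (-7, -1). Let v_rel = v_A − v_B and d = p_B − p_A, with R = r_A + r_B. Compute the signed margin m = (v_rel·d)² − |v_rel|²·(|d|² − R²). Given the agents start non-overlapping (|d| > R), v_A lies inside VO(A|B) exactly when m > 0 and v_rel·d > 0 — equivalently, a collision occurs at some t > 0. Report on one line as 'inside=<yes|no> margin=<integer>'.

d = (-10, -24),  |d|² = 676;  R = 8+5 = 13,  c = 676−13² = 507
v_rel = (-5, -9),  |v_rel|² = 106;  v_rel·d = (-5)·(-10) + (-9)·(-24) = 266
106·t² − 532·t + 507 = 0  ⇒  m = 266² − 106·507 = 17014
m = 17014 > 0,  v_rel·d = 266 > 0  ⇒  inside

inside=yes margin=17014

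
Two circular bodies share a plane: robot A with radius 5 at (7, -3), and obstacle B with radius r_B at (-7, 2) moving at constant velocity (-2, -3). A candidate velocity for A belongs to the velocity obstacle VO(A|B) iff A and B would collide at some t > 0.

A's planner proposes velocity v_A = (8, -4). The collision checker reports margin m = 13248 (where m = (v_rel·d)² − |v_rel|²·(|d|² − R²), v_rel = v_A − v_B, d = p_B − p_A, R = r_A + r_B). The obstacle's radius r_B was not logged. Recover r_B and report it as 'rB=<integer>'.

m = 13248
d = (-14, 5);  v_rel = (10, -1),  |v_rel|² = 101
v_rel×d = (10)·(5) − (-1)·(-14) = 36
since m = R²·101 − 36²:  R² = (1296 + 13248) / 101 = 144
R = √144 = 12  ⇒  r_B = 12 − 5 = 7

rB=7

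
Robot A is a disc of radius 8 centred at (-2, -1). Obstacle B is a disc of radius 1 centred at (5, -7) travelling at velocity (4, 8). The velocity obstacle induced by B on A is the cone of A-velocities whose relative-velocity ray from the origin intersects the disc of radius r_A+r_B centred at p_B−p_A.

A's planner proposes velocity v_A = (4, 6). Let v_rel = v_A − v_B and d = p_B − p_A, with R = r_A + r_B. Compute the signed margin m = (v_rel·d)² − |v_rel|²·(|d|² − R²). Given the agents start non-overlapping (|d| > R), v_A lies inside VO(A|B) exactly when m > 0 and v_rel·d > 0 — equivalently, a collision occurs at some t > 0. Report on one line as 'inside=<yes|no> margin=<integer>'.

d = (7, -6),  |d|² = 85;  R = 8+1 = 9,  c = 85−9² = 4
v_rel = (0, -2),  |v_rel|² = 4;  v_rel·d = (0)·(7) + (-2)·(-6) = 12
4·t² − 24·t + 4 = 0  ⇒  m = 12² − 4·4 = 128
m = 128 > 0,  v_rel·d = 12 > 0  ⇒  inside

inside=yes margin=128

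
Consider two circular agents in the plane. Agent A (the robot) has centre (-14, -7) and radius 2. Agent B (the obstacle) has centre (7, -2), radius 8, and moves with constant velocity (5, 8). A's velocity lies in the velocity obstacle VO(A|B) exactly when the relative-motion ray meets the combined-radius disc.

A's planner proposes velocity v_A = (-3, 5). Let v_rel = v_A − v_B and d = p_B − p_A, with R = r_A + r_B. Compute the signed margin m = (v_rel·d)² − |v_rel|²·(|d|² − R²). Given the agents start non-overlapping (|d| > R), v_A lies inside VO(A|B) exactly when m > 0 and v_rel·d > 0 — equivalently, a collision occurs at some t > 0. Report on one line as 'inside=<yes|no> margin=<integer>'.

d = (21, 5),  |d|² = 466;  R = 2+8 = 10,  c = 466−10² = 366
v_rel = (-8, -3),  |v_rel|² = 73;  v_rel·d = (-8)·(21) + (-3)·(5) = -183
73·t² + 366·t + 366 = 0  ⇒  m = (-183)² − 73·366 = 6771
m = 6771 > 0,  v_rel·d = -183 < 0  ⇒  outside

inside=no margin=6771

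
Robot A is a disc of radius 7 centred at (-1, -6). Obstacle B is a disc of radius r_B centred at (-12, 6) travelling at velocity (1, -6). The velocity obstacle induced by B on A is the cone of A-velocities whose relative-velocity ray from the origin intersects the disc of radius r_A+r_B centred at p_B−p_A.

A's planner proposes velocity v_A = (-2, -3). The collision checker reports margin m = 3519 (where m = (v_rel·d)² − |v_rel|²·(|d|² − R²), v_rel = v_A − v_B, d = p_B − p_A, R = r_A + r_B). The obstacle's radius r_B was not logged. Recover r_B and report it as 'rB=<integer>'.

m = 3519
d = (-11, 12);  v_rel = (-3, 3),  |v_rel|² = 18
v_rel×d = (-3)·(12) − (3)·(-11) = -3
since m = R²·18 − (-3)²:  R² = (9 + 3519) / 18 = 196
R = √196 = 14  ⇒  r_B = 14 − 7 = 7

rB=7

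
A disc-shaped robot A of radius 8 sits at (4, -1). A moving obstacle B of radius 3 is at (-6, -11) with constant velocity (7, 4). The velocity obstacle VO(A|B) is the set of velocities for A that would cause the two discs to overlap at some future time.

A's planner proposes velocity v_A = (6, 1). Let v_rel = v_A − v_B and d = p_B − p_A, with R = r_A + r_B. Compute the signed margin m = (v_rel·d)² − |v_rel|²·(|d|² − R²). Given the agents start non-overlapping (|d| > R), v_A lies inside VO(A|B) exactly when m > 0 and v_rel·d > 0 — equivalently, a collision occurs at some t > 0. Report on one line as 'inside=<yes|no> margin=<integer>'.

d = (-10, -10),  |d|² = 200;  R = 8+3 = 11,  c = 200−11² = 79
v_rel = (-1, -3),  |v_rel|² = 10;  v_rel·d = (-1)·(-10) + (-3)·(-10) = 40
10·t² − 80·t + 79 = 0  ⇒  m = 40² − 10·79 = 810
m = 810 > 0,  v_rel·d = 40 > 0  ⇒  inside

inside=yes margin=810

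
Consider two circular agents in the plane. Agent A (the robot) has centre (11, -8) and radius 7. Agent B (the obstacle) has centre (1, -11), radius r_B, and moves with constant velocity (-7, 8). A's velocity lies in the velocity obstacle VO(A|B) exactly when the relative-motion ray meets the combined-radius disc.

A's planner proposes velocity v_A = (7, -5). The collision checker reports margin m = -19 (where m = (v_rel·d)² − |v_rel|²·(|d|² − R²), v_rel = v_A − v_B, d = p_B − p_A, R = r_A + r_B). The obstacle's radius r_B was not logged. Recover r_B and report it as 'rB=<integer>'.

m = -19
d = (-10, -3);  v_rel = (14, -13),  |v_rel|² = 365
v_rel×d = (14)·(-3) − (-13)·(-10) = -172
since m = R²·365 − (-172)²:  R² = (29584 + -19) / 365 = 81
R = √81 = 9  ⇒  r_B = 9 − 7 = 2

rB=2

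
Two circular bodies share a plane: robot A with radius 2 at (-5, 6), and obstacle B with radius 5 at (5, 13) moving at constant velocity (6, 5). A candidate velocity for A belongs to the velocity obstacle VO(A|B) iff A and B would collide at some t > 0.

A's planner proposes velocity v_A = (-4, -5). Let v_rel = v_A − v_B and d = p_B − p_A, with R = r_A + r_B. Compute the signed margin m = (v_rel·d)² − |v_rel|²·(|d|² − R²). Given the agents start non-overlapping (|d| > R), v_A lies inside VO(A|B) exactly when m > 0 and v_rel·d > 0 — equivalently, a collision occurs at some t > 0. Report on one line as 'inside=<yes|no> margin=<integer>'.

d = (10, 7),  |d|² = 149;  R = 2+5 = 7,  c = 149−7² = 100
v_rel = (-10, -10),  |v_rel|² = 200;  v_rel·d = (-10)·(10) + (-10)·(7) = -170
200·t² + 340·t + 100 = 0  ⇒  m = (-170)² − 200·100 = 8900
m = 8900 > 0,  v_rel·d = -170 < 0  ⇒  outside

inside=no margin=8900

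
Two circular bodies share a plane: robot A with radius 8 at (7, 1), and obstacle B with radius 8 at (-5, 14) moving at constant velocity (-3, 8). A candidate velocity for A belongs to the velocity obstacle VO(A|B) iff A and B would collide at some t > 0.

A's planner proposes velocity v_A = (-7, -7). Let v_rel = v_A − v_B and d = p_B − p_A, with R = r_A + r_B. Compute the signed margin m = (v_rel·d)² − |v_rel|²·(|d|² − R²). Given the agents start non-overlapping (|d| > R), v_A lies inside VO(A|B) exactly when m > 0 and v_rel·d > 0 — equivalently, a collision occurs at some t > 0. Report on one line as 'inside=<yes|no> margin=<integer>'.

d = (-12, 13),  |d|² = 313;  R = 8+8 = 16,  c = 313−16² = 57
v_rel = (-4, -15),  |v_rel|² = 241;  v_rel·d = (-4)·(-12) + (-15)·(13) = -147
241·t² + 294·t + 57 = 0  ⇒  m = (-147)² − 241·57 = 7872
m = 7872 > 0,  v_rel·d = -147 < 0  ⇒  outside

inside=no margin=7872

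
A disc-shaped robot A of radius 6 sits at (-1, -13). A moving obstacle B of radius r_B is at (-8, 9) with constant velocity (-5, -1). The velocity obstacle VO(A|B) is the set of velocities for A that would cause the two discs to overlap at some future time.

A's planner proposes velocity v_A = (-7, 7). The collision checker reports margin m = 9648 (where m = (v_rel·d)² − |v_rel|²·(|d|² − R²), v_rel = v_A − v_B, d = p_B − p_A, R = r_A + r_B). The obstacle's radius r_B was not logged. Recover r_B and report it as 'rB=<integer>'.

m = 9648
d = (-7, 22);  v_rel = (-2, 8),  |v_rel|² = 68
v_rel×d = (-2)·(22) − (8)·(-7) = 12
since m = R²·68 − 12²:  R² = (144 + 9648) / 68 = 144
R = √144 = 12  ⇒  r_B = 12 − 6 = 6

rB=6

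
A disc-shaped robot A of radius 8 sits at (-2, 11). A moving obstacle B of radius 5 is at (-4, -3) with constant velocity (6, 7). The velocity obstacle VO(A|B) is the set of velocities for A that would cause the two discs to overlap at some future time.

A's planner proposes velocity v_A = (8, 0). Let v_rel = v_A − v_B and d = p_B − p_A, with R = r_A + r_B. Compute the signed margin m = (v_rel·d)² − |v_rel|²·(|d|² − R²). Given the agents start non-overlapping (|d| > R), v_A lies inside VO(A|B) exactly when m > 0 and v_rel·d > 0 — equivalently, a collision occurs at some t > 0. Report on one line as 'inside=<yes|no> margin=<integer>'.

d = (-2, -14),  |d|² = 200;  R = 8+5 = 13,  c = 200−13² = 31
v_rel = (2, -7),  |v_rel|² = 53;  v_rel·d = (2)·(-2) + (-7)·(-14) = 94
53·t² − 188·t + 31 = 0  ⇒  m = 94² − 53·31 = 7193
m = 7193 > 0,  v_rel·d = 94 > 0  ⇒  inside

inside=yes margin=7193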